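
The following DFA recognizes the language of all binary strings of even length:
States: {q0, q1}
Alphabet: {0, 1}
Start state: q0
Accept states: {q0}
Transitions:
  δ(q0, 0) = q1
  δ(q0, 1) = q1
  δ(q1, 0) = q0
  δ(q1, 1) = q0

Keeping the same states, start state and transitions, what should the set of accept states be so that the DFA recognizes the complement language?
The DFA is complete (every state has a transition on every symbol), so the complement
is recognized by the same DFA with accepting and non-accepting states swapped.
Original accept states: {q0}
Complement accept states = All states - Original accept states
= {q0, q1} - {q0}
= {q1}
Complement language: strings of ODD length

Final answer: {q1}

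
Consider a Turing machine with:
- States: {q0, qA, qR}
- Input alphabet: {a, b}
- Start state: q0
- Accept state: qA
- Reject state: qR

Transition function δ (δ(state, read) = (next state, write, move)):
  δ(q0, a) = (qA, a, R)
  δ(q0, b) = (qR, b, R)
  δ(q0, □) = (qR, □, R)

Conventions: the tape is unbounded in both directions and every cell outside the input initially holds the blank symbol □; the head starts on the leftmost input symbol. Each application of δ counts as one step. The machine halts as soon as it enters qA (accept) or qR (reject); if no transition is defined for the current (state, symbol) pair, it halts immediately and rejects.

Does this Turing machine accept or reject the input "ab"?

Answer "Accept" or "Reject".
Step 0: [q0]ab (head at position 0)
Step 1: δ(q0, a) = (qA, a, R)  ⊢  a[qA]b (head at position 1)
The machine is in qA, so it halts and accepts.

Final answer: Accept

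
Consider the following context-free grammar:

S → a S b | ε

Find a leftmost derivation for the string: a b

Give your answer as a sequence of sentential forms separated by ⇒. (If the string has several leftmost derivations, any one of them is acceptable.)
Start with S.
Step 1: the leftmost non-terminal is S; apply S → a S b:  a S b
Step 2: the leftmost non-terminal is S; apply S → ε:  a b

Final answer: S ⇒ a S b ⇒ a b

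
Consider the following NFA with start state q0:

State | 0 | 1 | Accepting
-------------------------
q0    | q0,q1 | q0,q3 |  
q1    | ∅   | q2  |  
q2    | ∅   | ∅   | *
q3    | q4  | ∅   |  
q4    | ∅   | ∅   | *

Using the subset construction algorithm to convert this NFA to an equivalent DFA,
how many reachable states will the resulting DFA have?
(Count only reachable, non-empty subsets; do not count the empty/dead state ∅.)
Start subset: {q0}
{q0}: on 0 → {q0, q1}, on 1 → {q0, q3}
{q0, q1}: on 0 → {q0, q1}, on 1 → {q0, q2, q3}
{q0, q3}: on 0 → {q0, q1, q4}, on 1 → {q0, q3}
{q0, q2, q3}: on 0 → {q0, q1, q4}, on 1 → {q0, q3}
{q0, q1, q4}: on 0 → {q0, q1}, on 1 → {q0, q2, q3}
Reachable non-empty subsets: {q0}, {q0, q1}, {q0, q3}, {q0, q2, q3}, {q0, q1, q4} — 5 in total.

Final answer: 5 states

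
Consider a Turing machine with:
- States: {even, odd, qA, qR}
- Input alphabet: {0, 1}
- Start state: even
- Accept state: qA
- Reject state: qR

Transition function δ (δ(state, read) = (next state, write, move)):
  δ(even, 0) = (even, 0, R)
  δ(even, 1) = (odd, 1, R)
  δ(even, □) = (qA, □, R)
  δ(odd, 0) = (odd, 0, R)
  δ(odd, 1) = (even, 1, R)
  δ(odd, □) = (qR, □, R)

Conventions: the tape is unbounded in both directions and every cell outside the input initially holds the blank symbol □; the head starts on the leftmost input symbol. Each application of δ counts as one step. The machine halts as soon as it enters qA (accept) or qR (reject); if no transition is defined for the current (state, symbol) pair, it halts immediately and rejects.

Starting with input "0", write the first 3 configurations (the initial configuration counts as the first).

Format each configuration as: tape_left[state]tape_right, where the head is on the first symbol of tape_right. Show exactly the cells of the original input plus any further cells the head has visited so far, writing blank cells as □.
Step 0: [even]0 (head at position 0)
Step 1: δ(even, 0) = (even, 0, R)  ⊢  0[even]□ (head at position 1)
Step 2: δ(even, □) = (qA, □, R)  ⊢  0□[qA]□ (head at position 2)

Final answer: [even]0 ⊢ 0[even]□ ⊢ 0□[qA]□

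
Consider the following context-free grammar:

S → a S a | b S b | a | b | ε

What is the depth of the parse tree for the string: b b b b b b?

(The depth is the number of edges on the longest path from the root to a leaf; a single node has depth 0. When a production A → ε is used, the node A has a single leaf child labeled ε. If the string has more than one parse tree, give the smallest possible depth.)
The string has even length 6, so its (unique) parse tree peels off matching outer symbols: S → b S b, S → b S b, S → b S b, and finally S → ε for the empty middle.
The S nodes are at depths 0..3; the ε leaf under the innermost S is at depth 4 (terminal leaves are at depths 1..3).
Depth = 4.

Final answer: 4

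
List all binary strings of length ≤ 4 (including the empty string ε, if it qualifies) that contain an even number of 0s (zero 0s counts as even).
Checking every binary string of length 0 to 4:
  Length 0: accepted: ε | rejected: (none)
  Length 1: accepted: 1 | rejected: 0
  Length 2: accepted: 00, 11 | rejected: 01, 10
  Length 3: accepted: 001, 010, 100, 111 | rejected: 000, 011, 101, 110
  Length 4: accepted: 0000, 0011, 0101, 0110, 1001, 1010, 1100, 1111 | rejected: 0001, 0010, 0100, 0111, 1000, 1011, 1101, 1110
Total: 16 string(s).

Final answer: ε, 1, 00, 11, 001, 010, 100, 111, 0000, 0011, 0101, 0110, 1001, 1010, 1100, 1111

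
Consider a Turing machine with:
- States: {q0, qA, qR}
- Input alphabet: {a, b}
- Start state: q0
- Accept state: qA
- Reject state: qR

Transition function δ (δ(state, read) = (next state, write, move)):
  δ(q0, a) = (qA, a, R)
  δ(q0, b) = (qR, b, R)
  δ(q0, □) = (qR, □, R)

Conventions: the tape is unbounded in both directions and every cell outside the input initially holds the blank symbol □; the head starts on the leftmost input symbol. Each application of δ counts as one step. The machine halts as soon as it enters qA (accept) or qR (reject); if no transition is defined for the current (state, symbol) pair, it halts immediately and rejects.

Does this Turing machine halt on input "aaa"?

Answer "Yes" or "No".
Step 0: [q0]aaa (head at position 0)
Step 1: δ(q0, a) = (qA, a, R)  ⊢  a[qA]aa (head at position 1)
The machine is in qA, so it halts and accepts.
It halts after 1 steps.

Final answer: Yes - halts after 1 steps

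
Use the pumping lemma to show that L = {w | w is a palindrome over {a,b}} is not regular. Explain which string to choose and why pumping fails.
Language: L = {w | w is a palindrome over {a,b}} (strings that read the same forwards and backwards)
Step 1: Assume for contradiction that L is regular, with pumping length p.
Step 2: Choose s = a^p b a^p. Then s ∈ L (it reads the same forwards and backwards) and |s| ≥ p.
Step 3: Consider any decomposition s = xyz with |xy| ≤ p and |y| > 0. Since |xy| ≤ p and the first p symbols of s are all a's, y = a^k for some k with 1 ≤ k ≤ p.
Step 4: Pumping up (i = 2): xy²z = a^(p+k) b a^p. Its reverse is a^p b a^(p+k) ≠ a^(p+k) b a^p (the single b is no longer in the middle), so xy²z is not a palindrome and xy²z ∉ L.
This contradicts the pumping lemma, so L is not regular.

Final answer: Choose s = a^p b a^p. Since |xy| ≤ p, y = a^k with k ≥ 1. Then xy²z = a^(p+k) b a^p is not a palindrome, so ∉ L.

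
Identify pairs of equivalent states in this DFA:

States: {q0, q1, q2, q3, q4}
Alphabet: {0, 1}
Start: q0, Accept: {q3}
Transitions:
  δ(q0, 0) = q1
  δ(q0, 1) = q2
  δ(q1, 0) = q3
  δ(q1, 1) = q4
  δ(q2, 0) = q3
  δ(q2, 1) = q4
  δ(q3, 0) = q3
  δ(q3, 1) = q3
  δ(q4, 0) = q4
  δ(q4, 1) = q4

Using the table-filling algorithm:
Round 0 – mark pairs where exactly one state is accepting: (q0,q3), (q1,q3), (q2,q3), (q3,q4)
Round 1 – newly marked: (q0,q1) [on 0: q1 vs q3, already marked]; (q0,q2) [on 0: q1 vs q3, already marked]; (q1,q4) [on 0: q3 vs q4, already marked]; (q2,q4) [on 0: q3 vs q4, already marked]
Round 2 – newly marked: (q0,q4) [on 0: q1 vs q4, already marked]
No further pairs can be marked.
(q1, q2) unmarked: δ(q1,0)=q3, δ(q2,0)=q3; δ(q1,1)=q4, δ(q2,1)=q4 → equivalent
Equivalent pairs: (q1, q2)

Final answer: Equivalent pairs: (q1, q2)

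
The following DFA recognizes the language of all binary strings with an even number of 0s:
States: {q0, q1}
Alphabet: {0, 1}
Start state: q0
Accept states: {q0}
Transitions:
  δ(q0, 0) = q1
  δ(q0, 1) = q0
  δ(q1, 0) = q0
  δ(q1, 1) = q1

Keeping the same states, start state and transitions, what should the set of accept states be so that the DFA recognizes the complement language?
The DFA is complete (every state has a transition on every symbol), so the complement
is recognized by the same DFA with accepting and non-accepting states swapped.
Original accept states: {q0}
Complement accept states = All states - Original accept states
= {q0, q1} - {q0}
= {q1}
Complement language: strings with an ODD number of 0s

Final answer: {q1}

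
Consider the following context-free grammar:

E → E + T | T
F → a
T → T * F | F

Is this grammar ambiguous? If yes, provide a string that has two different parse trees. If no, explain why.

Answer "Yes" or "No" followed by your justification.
This is the standard stratified expression grammar: '+' is introduced only by the left-recursive rule E → E + T and '*' only by the left-recursive rule T → T * F, with F → a. For any string, the last '+' must be the one produced at the root E (everything after it is a T containing no '+'), and likewise within each T the last '*' is produced at its root. This fixes the parse tree uniquely (left-associative, '*' binding tighter than '+'), so every string has exactly one parse tree.

Final answer: No - the grammar is unambiguous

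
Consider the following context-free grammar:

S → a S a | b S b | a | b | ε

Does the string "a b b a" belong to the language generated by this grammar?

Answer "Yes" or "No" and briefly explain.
A derivation exists: S ⇒ a S a ⇒ a b S b a ⇒ a b b a (using S → a S a, S → b S b, then S → ε).

Final answer: Yes - a valid derivation exists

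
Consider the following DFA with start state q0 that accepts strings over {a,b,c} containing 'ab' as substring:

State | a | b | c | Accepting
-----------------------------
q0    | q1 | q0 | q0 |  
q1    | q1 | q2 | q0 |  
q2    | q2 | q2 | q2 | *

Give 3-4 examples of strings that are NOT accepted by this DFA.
Any strings that end in a non-accepting state work; for example:
"bb": q0 → q0 → q0; q0 is not accepting → rejected
"bbcc": q0 → q0 → q0 → q0 → q0; q0 is not accepting → rejected
"cbbb": q0 → q0 → q0 → q0 → q0; q0 is not accepting → rejected
"cbca": q0 → q0 → q0 → q0 → q1; q1 is not accepting → rejected

Final answer: "bb", "bbcc", "cbbb", "cbca"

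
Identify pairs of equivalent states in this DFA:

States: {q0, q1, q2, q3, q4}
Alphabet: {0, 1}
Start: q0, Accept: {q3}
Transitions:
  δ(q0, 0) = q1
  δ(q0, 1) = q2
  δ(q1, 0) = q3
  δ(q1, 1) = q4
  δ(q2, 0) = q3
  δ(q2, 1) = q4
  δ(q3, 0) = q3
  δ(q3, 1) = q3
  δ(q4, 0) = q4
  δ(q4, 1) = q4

Using the table-filling algorithm:
Round 0 – mark pairs where exactly one state is accepting: (q0,q3), (q1,q3), (q2,q3), (q3,q4)
Round 1 – newly marked: (q0,q1) [on 0: q1 vs q3, already marked]; (q0,q2) [on 0: q1 vs q3, already marked]; (q1,q4) [on 0: q3 vs q4, already marked]; (q2,q4) [on 0: q3 vs q4, already marked]
Round 2 – newly marked: (q0,q4) [on 0: q1 vs q4, already marked]
No further pairs can be marked.
(q1, q2) unmarked: δ(q1,0)=q3, δ(q2,0)=q3; δ(q1,1)=q4, δ(q2,1)=q4 → equivalent
Equivalent pairs: (q1, q2)

Final answer: Equivalent pairs: (q1, q2)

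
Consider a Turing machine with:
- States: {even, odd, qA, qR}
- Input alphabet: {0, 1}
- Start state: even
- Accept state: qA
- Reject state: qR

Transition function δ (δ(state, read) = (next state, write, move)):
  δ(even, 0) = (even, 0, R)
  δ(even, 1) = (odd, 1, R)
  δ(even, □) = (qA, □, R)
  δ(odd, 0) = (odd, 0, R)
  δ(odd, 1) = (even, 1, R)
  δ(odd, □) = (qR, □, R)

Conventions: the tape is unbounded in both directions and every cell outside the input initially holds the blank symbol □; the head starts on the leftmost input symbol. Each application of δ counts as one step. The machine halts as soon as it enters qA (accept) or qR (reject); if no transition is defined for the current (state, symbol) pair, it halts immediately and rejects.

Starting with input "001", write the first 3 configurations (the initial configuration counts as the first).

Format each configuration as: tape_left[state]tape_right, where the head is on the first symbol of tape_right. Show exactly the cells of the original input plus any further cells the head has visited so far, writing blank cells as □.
Step 0: [even]001 (head at position 0)
Step 1: δ(even, 0) = (even, 0, R)  ⊢  0[even]01 (head at position 1)
Step 2: δ(even, 0) = (even, 0, R)  ⊢  00[even]1 (head at position 2)

Final answer: [even]001 ⊢ 0[even]01 ⊢ 00[even]1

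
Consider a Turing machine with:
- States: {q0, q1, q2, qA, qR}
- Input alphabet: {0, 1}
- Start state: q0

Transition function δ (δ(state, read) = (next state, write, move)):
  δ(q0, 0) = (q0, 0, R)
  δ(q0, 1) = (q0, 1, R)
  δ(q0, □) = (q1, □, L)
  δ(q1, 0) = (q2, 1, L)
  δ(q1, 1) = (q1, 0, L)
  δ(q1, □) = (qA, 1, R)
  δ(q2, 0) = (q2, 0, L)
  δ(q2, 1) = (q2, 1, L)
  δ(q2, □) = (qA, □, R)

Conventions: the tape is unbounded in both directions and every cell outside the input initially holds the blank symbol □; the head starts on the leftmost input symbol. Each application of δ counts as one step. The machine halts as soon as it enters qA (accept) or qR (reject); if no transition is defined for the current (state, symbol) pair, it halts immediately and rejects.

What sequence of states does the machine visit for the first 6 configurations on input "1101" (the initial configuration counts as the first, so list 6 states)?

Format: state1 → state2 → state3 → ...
Step 0: [q0]1101 (head at position 0)
Step 1: δ(q0, 1) = (q0, 1, R)  ⊢  1[q0]101 (head at position 1)
Step 2: δ(q0, 1) = (q0, 1, R)  ⊢  11[q0]01 (head at position 2)
Step 3: δ(q0, 0) = (q0, 0, R)  ⊢  110[q0]1 (head at position 3)
Step 4: δ(q0, 1) = (q0, 1, R)  ⊢  1101[q0]□ (head at position 4)
Step 5: δ(q0, □) = (q1, □, L)  ⊢  110[q1]1□ (head at position 3)
Reading off the states of these 6 configurations: q0 → q0 → q0 → q0 → q0 → q1

Final answer: q0 → q0 → q0 → q0 → q0 → q1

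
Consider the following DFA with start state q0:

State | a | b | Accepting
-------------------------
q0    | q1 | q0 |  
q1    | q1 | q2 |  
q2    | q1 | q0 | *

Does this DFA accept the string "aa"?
Start in q0.
Read 'a': q0 → q1
Read 'a': q1 → q1
Final state q1 is not accepting, so the string is rejected.

Final answer: No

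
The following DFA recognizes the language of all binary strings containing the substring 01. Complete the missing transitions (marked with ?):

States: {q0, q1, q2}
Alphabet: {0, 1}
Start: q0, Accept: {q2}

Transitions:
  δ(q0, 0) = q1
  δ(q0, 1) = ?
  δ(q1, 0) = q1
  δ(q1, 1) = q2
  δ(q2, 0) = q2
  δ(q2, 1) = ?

What each state remembers (consistent with the given transitions and accept states):
  q0: 01 not seen yet and the last symbol was not 0
  q1: 01 not seen yet and the last symbol was 0
  q2: the substring 01 has already been seen
Filling in the missing entries:
  δ(q0, 1): in q0 (01 not seen yet and the last symbol was not 0), after reading 1 we have: 01 not seen yet and the last symbol was not 0 → q0
  δ(q2, 1): in q2 (the substring 01 has already been seen), after reading 1 we have: the substring 01 has already been seen → q2

Final answer: δ(q0, 1) = q0; δ(q2, 1) = q2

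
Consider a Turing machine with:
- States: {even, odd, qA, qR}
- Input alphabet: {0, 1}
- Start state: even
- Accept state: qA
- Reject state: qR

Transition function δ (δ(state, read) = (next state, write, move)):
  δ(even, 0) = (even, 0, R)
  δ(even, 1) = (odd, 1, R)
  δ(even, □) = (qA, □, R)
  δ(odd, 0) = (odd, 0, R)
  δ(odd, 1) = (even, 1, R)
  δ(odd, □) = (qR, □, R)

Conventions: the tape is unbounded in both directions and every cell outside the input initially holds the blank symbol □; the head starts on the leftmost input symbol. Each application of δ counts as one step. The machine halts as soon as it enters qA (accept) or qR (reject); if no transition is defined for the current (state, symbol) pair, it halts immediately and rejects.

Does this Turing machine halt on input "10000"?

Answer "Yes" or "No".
Step 0: [even]10000 (head at position 0)
Step 1: δ(even, 1) = (odd, 1, R)  ⊢  1[odd]0000 (head at position 1)
Step 2: δ(odd, 0) = (odd, 0, R)  ⊢  10[odd]000 (head at position 2)
Step 3: δ(odd, 0) = (odd, 0, R)  ⊢  100[odd]00 (head at position 3)
Step 4: δ(odd, 0) = (odd, 0, R)  ⊢  1000[odd]0 (head at position 4)
Step 5: δ(odd, 0) = (odd, 0, R)  ⊢  10000[odd]□ (head at position 5)
Step 6: δ(odd, □) = (qR, □, R)  ⊢  10000□[qR]□ (head at position 6)
The machine is in qR, so it halts and rejects.
It halts after 6 steps.

Final answer: Yes - halts after 6 steps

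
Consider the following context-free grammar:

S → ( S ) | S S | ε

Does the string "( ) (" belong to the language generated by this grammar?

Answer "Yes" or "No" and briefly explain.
Each production adds parentheses only in matched pairs (S → ( S )) or none at all, so every derived string has equally many '(' and ')'. The string ( ) ( has two '(' and one ')', so it cannot be derived.

Final answer: No - no valid derivation exists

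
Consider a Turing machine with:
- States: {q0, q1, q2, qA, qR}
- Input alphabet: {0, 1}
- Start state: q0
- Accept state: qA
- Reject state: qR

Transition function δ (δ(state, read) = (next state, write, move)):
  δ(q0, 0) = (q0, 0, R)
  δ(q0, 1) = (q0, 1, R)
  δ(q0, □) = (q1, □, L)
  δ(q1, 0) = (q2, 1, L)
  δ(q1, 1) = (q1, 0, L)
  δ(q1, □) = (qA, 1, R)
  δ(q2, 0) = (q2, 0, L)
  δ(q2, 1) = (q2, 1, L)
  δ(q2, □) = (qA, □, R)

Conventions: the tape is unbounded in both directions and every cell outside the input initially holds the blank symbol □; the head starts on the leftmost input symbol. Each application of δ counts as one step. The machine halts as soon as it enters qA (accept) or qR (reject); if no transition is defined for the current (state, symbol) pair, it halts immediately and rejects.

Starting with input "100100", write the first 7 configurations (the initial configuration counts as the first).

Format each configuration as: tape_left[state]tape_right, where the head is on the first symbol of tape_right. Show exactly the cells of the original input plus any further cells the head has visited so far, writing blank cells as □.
Step 0: [q0]100100 (head at position 0)
Step 1: δ(q0, 1) = (q0, 1, R)  ⊢  1[q0]00100 (head at position 1)
Step 2: δ(q0, 0) = (q0, 0, R)  ⊢  10[q0]0100 (head at position 2)
Step 3: δ(q0, 0) = (q0, 0, R)  ⊢  100[q0]100 (head at position 3)
Step 4: δ(q0, 1) = (q0, 1, R)  ⊢  1001[q0]00 (head at position 4)
Step 5: δ(q0, 0) = (q0, 0, R)  ⊢  10010[q0]0 (head at position 5)
Step 6: δ(q0, 0) = (q0, 0, R)  ⊢  100100[q0]□ (head at position 6)

Final answer: [q0]100100 ⊢ 1[q0]00100 ⊢ 10[q0]0100 ⊢ 100[q0]100 ⊢ 1001[q0]00 ⊢ 10010[q0]0 ⊢ 100100[q0]□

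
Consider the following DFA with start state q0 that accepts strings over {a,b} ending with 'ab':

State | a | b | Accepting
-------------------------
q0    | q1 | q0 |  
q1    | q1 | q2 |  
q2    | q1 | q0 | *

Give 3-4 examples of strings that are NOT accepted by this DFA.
Any strings that end in a non-accepting state work; for example:
"baa": q0 → q0 → q1 → q1; q1 is not accepting → rejected
"aaaa": q0 → q1 → q1 → q1 → q1; q1 is not accepting → rejected
"aabb": q0 → q1 → q1 → q2 → q0; q0 is not accepting → rejected
"abba": q0 → q1 → q2 → q0 → q1; q1 is not accepting → rejected

Final answer: "baa", "aaaa", "aabb", "abba"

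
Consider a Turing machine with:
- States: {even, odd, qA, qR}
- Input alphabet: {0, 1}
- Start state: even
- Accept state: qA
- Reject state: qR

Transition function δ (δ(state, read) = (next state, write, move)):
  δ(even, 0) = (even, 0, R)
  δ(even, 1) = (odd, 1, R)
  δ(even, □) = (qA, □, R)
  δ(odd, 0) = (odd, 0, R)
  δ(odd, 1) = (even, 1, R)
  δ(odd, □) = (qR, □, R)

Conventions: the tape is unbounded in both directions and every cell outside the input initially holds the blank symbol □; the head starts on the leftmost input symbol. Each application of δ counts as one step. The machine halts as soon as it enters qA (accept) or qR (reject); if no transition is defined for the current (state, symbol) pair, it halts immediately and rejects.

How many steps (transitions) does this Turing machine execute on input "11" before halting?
Step 0: [even]11 (head at position 0)
Step 1: δ(even, 1) = (odd, 1, R)  ⊢  1[odd]1 (head at position 1)
Step 2: δ(odd, 1) = (even, 1, R)  ⊢  11[even]□ (head at position 2)
Step 3: δ(even, □) = (qA, □, R)  ⊢  11□[qA]□ (head at position 3)
The machine is in qA, so it halts and accepts.
Number of transitions executed: 3.

Final answer: 3 steps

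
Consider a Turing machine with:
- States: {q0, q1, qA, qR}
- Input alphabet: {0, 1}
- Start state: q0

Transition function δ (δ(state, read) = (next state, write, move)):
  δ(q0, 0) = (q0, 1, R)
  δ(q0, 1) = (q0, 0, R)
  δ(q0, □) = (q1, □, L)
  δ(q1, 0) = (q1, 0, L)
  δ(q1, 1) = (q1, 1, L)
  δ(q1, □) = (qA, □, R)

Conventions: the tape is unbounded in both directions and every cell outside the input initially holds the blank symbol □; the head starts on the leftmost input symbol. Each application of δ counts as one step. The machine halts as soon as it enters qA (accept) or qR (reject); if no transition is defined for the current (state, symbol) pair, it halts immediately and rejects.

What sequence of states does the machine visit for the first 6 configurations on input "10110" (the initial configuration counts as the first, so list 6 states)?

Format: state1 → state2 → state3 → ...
Step 0: [q0]10110 (head at position 0)
Step 1: δ(q0, 1) = (q0, 0, R)  ⊢  0[q0]0110 (head at position 1)
Step 2: δ(q0, 0) = (q0, 1, R)  ⊢  01[q0]110 (head at position 2)
Step 3: δ(q0, 1) = (q0, 0, R)  ⊢  010[q0]10 (head at position 3)
Step 4: δ(q0, 1) = (q0, 0, R)  ⊢  0100[q0]0 (head at position 4)
Step 5: δ(q0, 0) = (q0, 1, R)  ⊢  01001[q0]□ (head at position 5)
Reading off the states of these 6 configurations: q0 → q0 → q0 → q0 → q0 → q0

Final answer: q0 → q0 → q0 → q0 → q0 → q0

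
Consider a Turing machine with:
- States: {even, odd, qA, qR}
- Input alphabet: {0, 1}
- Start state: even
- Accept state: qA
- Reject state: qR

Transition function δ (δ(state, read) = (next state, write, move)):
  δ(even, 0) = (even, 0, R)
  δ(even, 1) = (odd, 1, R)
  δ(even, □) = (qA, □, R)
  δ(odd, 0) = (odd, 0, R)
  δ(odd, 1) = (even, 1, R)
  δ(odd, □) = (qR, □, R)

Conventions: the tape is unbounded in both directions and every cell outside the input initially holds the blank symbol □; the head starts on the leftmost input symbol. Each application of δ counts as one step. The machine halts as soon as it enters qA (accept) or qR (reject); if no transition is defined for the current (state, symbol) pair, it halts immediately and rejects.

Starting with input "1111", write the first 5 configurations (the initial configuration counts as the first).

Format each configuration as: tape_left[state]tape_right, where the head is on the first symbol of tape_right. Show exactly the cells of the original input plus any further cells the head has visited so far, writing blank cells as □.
Step 0: [even]1111 (head at position 0)
Step 1: δ(even, 1) = (odd, 1, R)  ⊢  1[odd]111 (head at position 1)
Step 2: δ(odd, 1) = (even, 1, R)  ⊢  11[even]11 (head at position 2)
Step 3: δ(even, 1) = (odd, 1, R)  ⊢  111[odd]1 (head at position 3)
Step 4: δ(odd, 1) = (even, 1, R)  ⊢  1111[even]□ (head at position 4)

Final answer: [even]1111 ⊢ 1[odd]111 ⊢ 11[even]11 ⊢ 111[odd]1 ⊢ 1111[even]□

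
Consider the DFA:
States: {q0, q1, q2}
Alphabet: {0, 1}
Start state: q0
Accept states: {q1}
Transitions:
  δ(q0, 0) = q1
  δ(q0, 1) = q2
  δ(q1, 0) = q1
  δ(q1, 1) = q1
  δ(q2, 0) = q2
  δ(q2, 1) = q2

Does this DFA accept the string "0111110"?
Processing string "0111110":
  q0 --0--> q1
  q1 --1--> q1
  q1 --1--> q1
  q1 --1--> q1
  q1 --1--> q1
  q1 --1--> q1
  q1 --0--> q1
Final state: q1
Accept states: {q1}
q1 is an accept state, so the string is accepted.

Final answer: Yes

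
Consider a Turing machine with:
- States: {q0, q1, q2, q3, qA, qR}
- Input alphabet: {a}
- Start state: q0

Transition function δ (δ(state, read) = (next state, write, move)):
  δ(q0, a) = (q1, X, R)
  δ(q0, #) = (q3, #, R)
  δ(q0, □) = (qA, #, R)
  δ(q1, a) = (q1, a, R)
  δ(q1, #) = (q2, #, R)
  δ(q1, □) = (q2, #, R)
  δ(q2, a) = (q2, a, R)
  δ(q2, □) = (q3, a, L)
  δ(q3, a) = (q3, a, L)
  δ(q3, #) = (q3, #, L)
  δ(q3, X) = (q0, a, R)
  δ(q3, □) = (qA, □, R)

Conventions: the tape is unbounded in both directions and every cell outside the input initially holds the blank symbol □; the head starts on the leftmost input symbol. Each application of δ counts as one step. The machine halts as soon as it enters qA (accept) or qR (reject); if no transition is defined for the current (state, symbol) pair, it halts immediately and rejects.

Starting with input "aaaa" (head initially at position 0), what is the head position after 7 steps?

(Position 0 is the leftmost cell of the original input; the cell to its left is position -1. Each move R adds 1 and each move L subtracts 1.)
Step 0: [q0]aaaa (head at position 0)
Step 1: δ(q0, a) = (q1, X, R)  ⊢  X[q1]aaa (head at position 1)
Step 2: δ(q1, a) = (q1, a, R)  ⊢  Xa[q1]aa (head at position 2)
Step 3: δ(q1, a) = (q1, a, R)  ⊢  Xaa[q1]a (head at position 3)
Step 4: δ(q1, a) = (q1, a, R)  ⊢  Xaaa[q1]□ (head at position 4)
Step 5: δ(q1, □) = (q2, #, R)  ⊢  Xaaa#[q2]□ (head at position 5)
Step 6: δ(q2, □) = (q3, a, L)  ⊢  Xaaa[q3]#a (head at position 4)
Step 7: δ(q3, #) = (q3, #, L)  ⊢  Xaa[q3]a#a (head at position 3)
Head position after 7 steps: 3

Final answer: Position 3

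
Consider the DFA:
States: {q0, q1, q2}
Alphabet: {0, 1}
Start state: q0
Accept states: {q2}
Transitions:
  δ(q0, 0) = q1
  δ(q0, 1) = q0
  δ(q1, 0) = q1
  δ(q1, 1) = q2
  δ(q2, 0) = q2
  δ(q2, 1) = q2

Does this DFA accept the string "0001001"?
Processing string "0001001":
  q0 --0--> q1
  q1 --0--> q1
  q1 --0--> q1
  q1 --1--> q2
  q2 --0--> q2
  q2 --0--> q2
  q2 --1--> q2
Final state: q2
Accept states: {q2}
q2 is an accept state, so the string is accepted.

Final answer: Yes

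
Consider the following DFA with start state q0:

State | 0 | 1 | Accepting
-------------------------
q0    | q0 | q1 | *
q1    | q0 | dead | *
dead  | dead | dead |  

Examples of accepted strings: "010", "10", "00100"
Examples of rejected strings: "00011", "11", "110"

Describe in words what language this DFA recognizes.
binary strings with no two consecutive 1s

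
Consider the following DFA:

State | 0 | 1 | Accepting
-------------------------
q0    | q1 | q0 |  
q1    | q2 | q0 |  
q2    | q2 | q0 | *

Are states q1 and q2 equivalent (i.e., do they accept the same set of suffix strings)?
Try the suffix ε (the empty string).
From q1: q1 — not accepting.
From q2: q2 — accepting.
The two states disagree on this suffix, so they are not equivalent.

Final answer: No. Distinguishing string: ε (the empty string) - accepted from q2 but not from q1.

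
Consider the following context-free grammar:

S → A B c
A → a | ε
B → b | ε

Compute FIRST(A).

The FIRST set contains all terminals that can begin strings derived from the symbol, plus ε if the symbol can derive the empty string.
A → a contributes a; A → ε makes A nullable, contributing ε. FIRST(A) = {a, ε}.

Final answer: {a, ε}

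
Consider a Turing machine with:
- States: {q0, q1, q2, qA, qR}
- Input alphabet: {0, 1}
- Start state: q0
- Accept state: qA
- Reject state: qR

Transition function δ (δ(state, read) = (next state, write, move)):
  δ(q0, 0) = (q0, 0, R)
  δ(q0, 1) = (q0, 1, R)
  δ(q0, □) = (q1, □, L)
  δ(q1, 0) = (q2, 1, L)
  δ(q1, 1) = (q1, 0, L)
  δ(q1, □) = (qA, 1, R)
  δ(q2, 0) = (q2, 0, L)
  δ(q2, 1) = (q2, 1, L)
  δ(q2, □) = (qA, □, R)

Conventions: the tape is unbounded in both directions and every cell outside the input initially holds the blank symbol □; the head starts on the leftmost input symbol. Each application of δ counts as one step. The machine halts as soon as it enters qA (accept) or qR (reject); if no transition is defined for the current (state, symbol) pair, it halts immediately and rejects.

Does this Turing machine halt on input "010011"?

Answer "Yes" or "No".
Step 0: [q0]010011 (head at position 0)
Step 1: δ(q0, 0) = (q0, 0, R)  ⊢  0[q0]10011 (head at position 1)
Step 2: δ(q0, 1) = (q0, 1, R)  ⊢  01[q0]0011 (head at position 2)
Step 3: δ(q0, 0) = (q0, 0, R)  ⊢  010[q0]011 (head at position 3)
Step 4: δ(q0, 0) = (q0, 0, R)  ⊢  0100[q0]11 (head at position 4)
Step 5: δ(q0, 1) = (q0, 1, R)  ⊢  01001[q0]1 (head at position 5)
Step 6: δ(q0, 1) = (q0, 1, R)  ⊢  010011[q0]□ (head at position 6)
Step 7: δ(q0, □) = (q1, □, L)  ⊢  01001[q1]1□ (head at position 5)
Step 8: δ(q1, 1) = (q1, 0, L)  ⊢  0100[q1]10□ (head at position 4)
Step 9: δ(q1, 1) = (q1, 0, L)  ⊢  010[q1]000□ (head at position 3)
Step 10: δ(q1, 0) = (q2, 1, L)  ⊢  01[q2]0100□ (head at position 2)
Step 11: δ(q2, 0) = (q2, 0, L)  ⊢  0[q2]10100□ (head at position 1)
Step 12: δ(q2, 1) = (q2, 1, L)  ⊢  [q2]010100□ (head at position 0)
Step 13: δ(q2, 0) = (q2, 0, L)  ⊢  [q2]□010100□ (head at position -1)
Step 14: δ(q2, □) = (qA, □, R)  ⊢  □[qA]010100□ (head at position 0)
The machine is in qA, so it halts and accepts.
It halts after 14 steps.

Final answer: Yes - halts after 14 steps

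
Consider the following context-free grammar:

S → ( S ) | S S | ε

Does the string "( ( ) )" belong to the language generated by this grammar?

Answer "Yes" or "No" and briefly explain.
A derivation exists: S ⇒ ( S ) ⇒ ( ( S ) ) ⇒ ( ( ) ) (using S → ( S ) twice, then S → ε).

Final answer: Yes - a valid derivation exists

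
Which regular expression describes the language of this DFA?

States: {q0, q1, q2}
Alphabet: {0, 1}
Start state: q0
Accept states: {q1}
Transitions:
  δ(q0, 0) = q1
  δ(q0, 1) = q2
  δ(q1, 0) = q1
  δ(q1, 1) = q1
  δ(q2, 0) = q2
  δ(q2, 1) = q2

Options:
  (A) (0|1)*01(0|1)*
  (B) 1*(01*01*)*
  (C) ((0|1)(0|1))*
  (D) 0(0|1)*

Testing sample strings against the DFA:
  '1101' -> rejected
  '1010' -> rejected
  '111' -> rejected
  '01' -> accepted
Checking each option for a counterexample:
  (A) (0|1)*01(0|1)*: '0' is accepted by the DFA but does not match the regex → eliminated
  (B) 1*(01*01*)*: ε is rejected by the DFA but matches the regex → eliminated
  (C) ((0|1)(0|1))*: ε is rejected by the DFA but matches the regex → eliminated
  (D) 0(0|1)*: agrees with the DFA on all strings of length ≤ 4
Only (D) 0(0|1)* is consistent with the DFA.

Final answer: (D) 0(0|1)*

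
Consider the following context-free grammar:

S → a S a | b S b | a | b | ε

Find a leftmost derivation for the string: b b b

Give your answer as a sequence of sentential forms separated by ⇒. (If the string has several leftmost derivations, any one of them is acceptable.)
Start with S.
Step 1: the leftmost non-terminal is S; apply S → b S b:  b S b
Step 2: the leftmost non-terminal is S; apply S → b:  b b b

Final answer: S ⇒ b S b ⇒ b b b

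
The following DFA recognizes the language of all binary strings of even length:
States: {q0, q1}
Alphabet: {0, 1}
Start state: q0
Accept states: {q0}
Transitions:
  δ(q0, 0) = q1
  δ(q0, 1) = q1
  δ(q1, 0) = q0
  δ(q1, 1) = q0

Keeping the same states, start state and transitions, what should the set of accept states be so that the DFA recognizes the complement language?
The DFA is complete (every state has a transition on every symbol), so the complement
is recognized by the same DFA with accepting and non-accepting states swapped.
Original accept states: {q0}
Complement accept states = All states - Original accept states
= {q0, q1} - {q0}
= {q1}
Complement language: strings of ODD length

Final answer: {q1}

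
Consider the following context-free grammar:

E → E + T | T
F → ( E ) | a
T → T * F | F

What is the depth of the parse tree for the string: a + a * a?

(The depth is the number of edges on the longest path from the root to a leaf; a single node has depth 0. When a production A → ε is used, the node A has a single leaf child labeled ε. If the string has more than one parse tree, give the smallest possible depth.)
The grammar is unambiguous; the parse tree of a + a * a is:
E → E + T at the root (depth 0).
  Left E (depth 1) → T (2) → F (3) → a (4).
  Right T (depth 1) → T * F; that T (2) → F (3) → a (4); F (2) → a (3).
The longest root-to-leaf paths have 4 edges.
Depth = 4.

Final answer: 4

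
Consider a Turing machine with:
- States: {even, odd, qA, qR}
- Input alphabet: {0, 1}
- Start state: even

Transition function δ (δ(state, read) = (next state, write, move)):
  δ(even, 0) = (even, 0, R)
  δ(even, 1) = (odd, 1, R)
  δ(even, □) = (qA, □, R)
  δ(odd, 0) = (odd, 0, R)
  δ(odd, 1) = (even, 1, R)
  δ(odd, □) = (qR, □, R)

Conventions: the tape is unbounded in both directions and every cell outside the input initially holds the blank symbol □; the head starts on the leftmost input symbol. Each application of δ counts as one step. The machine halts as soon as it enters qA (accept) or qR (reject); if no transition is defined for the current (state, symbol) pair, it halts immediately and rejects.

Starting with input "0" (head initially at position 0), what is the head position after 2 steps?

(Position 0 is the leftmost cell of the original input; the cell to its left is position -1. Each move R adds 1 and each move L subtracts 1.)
Step 0: [even]0 (head at position 0)
Step 1: δ(even, 0) = (even, 0, R)  ⊢  0[even]□ (head at position 1)
Step 2: δ(even, □) = (qA, □, R)  ⊢  0□[qA]□ (head at position 2)
Head position after 2 steps: 2

Final answer: Position 2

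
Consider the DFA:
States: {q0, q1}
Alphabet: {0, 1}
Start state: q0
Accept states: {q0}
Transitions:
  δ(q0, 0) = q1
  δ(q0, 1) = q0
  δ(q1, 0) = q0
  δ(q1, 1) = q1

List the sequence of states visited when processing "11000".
Starting at q0
Read '1': q0 -> q0
Read '1': q0 -> q0
Read '0': q0 -> q1
Read '0': q1 -> q0
Read '0': q0 -> q1

Final answer: q0 -> q0 -> q0 -> q1 -> q0 -> q1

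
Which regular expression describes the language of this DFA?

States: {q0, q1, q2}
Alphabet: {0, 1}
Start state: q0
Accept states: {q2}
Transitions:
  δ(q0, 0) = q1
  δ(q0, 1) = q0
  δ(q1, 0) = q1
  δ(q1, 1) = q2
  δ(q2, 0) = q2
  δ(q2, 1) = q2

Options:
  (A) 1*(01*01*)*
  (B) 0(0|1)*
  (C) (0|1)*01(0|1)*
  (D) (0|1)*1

Testing sample strings against the DFA:
  '00' -> rejected
  '01001' -> accepted
  '01100' -> accepted
  '1010' -> accepted
Checking each option for a counterexample:
  (A) 1*(01*01*)*: ε is rejected by the DFA but matches the regex → eliminated
  (B) 0(0|1)*: '0' is rejected by the DFA but matches the regex → eliminated
  (C) (0|1)*01(0|1)*: agrees with the DFA on all strings of length ≤ 4
  (D) (0|1)*1: '1' is rejected by the DFA but matches the regex → eliminated
Only (C) (0|1)*01(0|1)* is consistent with the DFA.

Final answer: (C) (0|1)*01(0|1)*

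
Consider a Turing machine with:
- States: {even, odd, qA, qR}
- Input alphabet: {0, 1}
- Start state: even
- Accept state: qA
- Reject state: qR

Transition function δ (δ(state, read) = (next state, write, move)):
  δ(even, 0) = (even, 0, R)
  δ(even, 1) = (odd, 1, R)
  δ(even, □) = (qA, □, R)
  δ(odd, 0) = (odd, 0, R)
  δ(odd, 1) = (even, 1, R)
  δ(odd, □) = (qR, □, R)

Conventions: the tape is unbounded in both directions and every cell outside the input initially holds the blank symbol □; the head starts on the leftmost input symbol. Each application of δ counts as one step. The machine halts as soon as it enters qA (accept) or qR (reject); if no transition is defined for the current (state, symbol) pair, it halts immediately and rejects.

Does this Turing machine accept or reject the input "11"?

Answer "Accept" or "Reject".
Step 0: [even]11 (head at position 0)
Step 1: δ(even, 1) = (odd, 1, R)  ⊢  1[odd]1 (head at position 1)
Step 2: δ(odd, 1) = (even, 1, R)  ⊢  11[even]□ (head at position 2)
Step 3: δ(even, □) = (qA, □, R)  ⊢  11□[qA]□ (head at position 3)
The machine is in qA, so it halts and accepts.

Final answer: Accept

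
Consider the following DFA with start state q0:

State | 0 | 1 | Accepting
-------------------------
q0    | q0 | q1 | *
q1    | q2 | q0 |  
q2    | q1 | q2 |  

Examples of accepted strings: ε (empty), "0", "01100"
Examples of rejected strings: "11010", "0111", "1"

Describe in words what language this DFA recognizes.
binary numbers divisible by 3 (treating the string as a binary integer; leading zeros allowed, the empty string counts as 0)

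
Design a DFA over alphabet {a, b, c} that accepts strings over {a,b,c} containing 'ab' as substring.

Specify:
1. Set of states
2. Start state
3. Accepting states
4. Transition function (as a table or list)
One valid DFA (any DFA recognizing the same language is acceptable):
States: {q0, q1, q2}
Start: q0
Accepting: {q2}
Transitions (accepting states marked with *):
State | a | b | c | Accepting
-----------------------------
q0    | q1 | q0 | q0 |  
q1    | q1 | q2 | q0 |  
q2    | q2 | q2 | q2 | *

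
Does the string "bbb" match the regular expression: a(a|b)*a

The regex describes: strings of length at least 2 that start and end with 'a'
No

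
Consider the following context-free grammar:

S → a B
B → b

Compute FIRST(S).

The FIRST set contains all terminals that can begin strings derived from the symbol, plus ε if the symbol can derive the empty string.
S has the single production S → a B, whose right-hand side begins with the terminal a. So FIRST(S) = {a}.

Final answer: {a}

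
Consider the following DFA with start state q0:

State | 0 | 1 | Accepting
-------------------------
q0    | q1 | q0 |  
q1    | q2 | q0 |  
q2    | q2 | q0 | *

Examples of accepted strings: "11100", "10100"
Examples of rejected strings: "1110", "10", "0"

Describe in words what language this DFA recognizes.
binary strings ending with '00'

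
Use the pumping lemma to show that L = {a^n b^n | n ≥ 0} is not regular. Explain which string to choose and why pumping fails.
Language: L = {a^n b^n | n ≥ 0} (equal numbers of a's followed by b's)
Step 1: Assume for contradiction that L is regular, with pumping length p.
Step 2: Choose s = a^p b^p. Then s ∈ L (it has p a's followed by p b's) and |s| ≥ p.
Step 3: Consider any decomposition s = xyz with |xy| ≤ p and |y| > 0. Since |xy| ≤ p and the first p symbols of s are all a's, y = a^k for some k with 1 ≤ k ≤ p.
Step 4: Pumping up (i = 2): xy²z = a^(p+k) b^p, which has more a's than b's, so xy²z ∉ L.
This contradicts the pumping lemma, so L is not regular.

Final answer: Choose s = a^p b^p. Since |xy| ≤ p, y = a^k with k ≥ 1. Then xy²z = a^(p+k) b^p ∉ L.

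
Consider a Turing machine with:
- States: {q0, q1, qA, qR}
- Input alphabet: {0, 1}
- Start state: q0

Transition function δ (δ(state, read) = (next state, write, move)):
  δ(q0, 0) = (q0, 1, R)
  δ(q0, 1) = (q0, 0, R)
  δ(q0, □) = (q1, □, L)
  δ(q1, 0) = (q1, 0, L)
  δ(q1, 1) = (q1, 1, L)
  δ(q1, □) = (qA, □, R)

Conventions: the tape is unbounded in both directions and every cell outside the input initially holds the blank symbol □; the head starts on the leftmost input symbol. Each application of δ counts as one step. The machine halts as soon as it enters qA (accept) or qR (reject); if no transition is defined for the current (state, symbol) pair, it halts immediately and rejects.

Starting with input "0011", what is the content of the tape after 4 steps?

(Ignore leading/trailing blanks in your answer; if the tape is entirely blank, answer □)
Step 0: [q0]0011 (head at position 0)
Step 1: δ(q0, 0) = (q0, 1, R)  ⊢  1[q0]011 (head at position 1)
Step 2: δ(q0, 0) = (q0, 1, R)  ⊢  11[q0]11 (head at position 2)
Step 3: δ(q0, 1) = (q0, 0, R)  ⊢  110[q0]1 (head at position 3)
Step 4: δ(q0, 1) = (q0, 0, R)  ⊢  1100[q0]□ (head at position 4)
Tape after 4 steps (ignoring surrounding blanks): 1100

Final answer: Tape: 1100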